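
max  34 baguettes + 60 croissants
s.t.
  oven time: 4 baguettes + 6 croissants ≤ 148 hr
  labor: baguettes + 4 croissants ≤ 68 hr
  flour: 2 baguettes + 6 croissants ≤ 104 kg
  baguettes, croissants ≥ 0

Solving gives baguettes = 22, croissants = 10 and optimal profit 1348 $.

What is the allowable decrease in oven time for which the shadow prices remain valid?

Binding constraints: oven time, flour. The basis is B = [[4,6],[2,6]] with det 12.
Per unit decrease in oven time, x* moves by d = (-0.5, 0.1667).
The basis stays optimal until labor becomes binding; allowable decrease = 36 hr.

36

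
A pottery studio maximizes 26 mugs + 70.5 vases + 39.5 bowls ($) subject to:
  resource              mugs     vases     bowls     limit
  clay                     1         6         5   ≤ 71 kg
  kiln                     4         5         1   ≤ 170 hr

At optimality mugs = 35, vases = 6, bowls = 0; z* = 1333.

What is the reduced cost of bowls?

At the optimum: clay uses 71 of 71 (binding); kiln uses 170 of 170 (binding).
The binding rows give the dual system: 1·y_clay + 4·y_kiln = 26 and 6·y_clay + 5·y_kiln = 70.5.
Solving: y_clay = 8, y_kiln = 4.5.
Reduced cost of bowls: c₃ − yᵀa₃ = 39.5 − (8·5 + 4.5·1) = 39.5 − 44.5 = -5.

-5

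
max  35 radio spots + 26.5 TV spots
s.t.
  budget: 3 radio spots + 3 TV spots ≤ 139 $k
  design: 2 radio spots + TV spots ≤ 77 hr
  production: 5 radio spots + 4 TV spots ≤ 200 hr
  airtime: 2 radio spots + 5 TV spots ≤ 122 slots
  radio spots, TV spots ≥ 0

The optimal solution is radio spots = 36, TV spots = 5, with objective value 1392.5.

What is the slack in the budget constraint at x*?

budget used = 3·36 + 3·5 = 123; slack = 139 − 123 = 16.

16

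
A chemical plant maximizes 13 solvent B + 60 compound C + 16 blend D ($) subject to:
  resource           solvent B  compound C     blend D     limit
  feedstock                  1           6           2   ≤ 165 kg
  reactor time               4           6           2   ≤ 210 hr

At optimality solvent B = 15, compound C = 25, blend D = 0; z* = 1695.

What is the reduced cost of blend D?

At the optimum: feedstock uses 165 of 165 (binding); reactor time uses 210 of 210 (binding).
From A_Bᵀ y = c: 1·y_feedstock + 4·y_reactor time = 13; 6·y_feedstock + 6·y_reactor time = 60.
Solving: y_feedstock = 9, y_reactor time = 1.
Reduced cost of blend D: c₃ − yᵀa₃ = 16 − (9·2 + 1·2) = 16 − 20 = -4.

-4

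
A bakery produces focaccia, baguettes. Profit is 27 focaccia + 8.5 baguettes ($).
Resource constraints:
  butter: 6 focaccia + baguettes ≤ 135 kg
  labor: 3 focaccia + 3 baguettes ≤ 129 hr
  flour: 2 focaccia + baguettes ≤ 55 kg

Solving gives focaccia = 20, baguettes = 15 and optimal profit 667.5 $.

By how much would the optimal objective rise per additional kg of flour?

6

Check each constraint at x*: butter 135/135 (tight); labor 105/129 (slack 24); flour 55/55 (tight).
Since labor is not tight, its dual is 0.
The binding rows give the dual system: 6·y_butter + 2·y_flour = 27 and 1·y_butter + 1·y_flour = 8.5.
→ y_butter = 2.5 and y_flour = 6.
Shadow price of flour = 6.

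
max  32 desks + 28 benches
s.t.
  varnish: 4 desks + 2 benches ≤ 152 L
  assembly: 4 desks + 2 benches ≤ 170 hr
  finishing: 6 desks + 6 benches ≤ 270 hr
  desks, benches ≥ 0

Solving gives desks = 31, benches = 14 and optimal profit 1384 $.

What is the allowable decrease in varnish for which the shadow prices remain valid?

62

Binding constraints: varnish, finishing. The basis is B = [[4,2],[6,6]] with det 12.
Per unit decrease in varnish, x* moves by d = (-0.5, 0.5).
The basis stays optimal until desks reaches 0; allowable decrease = 62 L.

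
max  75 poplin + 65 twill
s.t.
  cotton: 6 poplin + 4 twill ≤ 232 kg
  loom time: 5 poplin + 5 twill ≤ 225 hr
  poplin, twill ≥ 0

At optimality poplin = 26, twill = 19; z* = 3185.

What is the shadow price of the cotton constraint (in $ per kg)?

At the optimum: cotton uses 232 of 232 (binding); loom time uses 225 of 225 (binding).
The binding rows give the dual system: 6·y_cotton + 5·y_loom time = 75 and 4·y_cotton + 5·y_loom time = 65.
→ y_cotton = 5 and y_loom time = 9.
Shadow price of cotton = 5.

5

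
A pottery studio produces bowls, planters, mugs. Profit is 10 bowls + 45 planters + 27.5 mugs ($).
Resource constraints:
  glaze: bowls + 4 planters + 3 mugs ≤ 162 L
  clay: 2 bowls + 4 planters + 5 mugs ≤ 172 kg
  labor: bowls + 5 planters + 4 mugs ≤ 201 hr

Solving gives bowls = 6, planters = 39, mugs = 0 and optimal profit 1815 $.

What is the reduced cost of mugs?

-7.5

Check each constraint at x*: glaze 162/162 (tight); clay 168/172 (slack 4); labor 201/201 (tight).
By complementary slackness, y = 0 for the non-binding constraint.
Dual feasibility on the basic columns requires 1·y_glaze + 1·y_labor = 10, 4·y_glaze + 5·y_labor = 45.
→ y_glaze = 5 and y_labor = 5.
Reduced cost of mugs: c₃ − yᵀa₃ = 27.5 − (5·3 + 5·4) = 27.5 − 35 = -7.5.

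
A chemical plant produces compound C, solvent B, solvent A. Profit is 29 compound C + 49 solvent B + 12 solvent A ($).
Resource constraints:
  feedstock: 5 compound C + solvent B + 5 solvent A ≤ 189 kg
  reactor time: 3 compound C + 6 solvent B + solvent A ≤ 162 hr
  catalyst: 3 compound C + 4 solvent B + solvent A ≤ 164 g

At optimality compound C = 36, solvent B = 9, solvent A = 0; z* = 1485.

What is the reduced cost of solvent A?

-1

At the optimum: feedstock uses 189 of 189 (binding); reactor time uses 162 of 162 (binding); catalyst uses 144 of 164 (slack = 20).
Slack constraints have shadow price 0 (complementary slackness).
Dual feasibility on the basic columns requires 5·y_feedstock + 3·y_reactor time = 29, 1·y_feedstock + 6·y_reactor time = 49.
→ y_feedstock = 1 and y_reactor time = 8.
Reduced cost of solvent A: c₃ − yᵀa₃ = 12 − (1·5 + 8·1) = 12 − 13 = -1.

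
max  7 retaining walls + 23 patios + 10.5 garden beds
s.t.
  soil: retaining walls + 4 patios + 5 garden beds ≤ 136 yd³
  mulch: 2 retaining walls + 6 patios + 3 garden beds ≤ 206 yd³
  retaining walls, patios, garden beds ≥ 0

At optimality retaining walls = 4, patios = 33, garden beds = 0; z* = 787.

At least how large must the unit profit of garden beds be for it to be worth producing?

Check each constraint at x*: soil 136/136 (tight); mulch 206/206 (tight).
From A_Bᵀ y = c: 1·y_soil + 2·y_mulch = 7; 4·y_soil + 6·y_mulch = 23.
This yields shadow prices y_soil = 2, y_mulch = 2.5.
garden beds enters the basis when its profit ≥ yᵀa₃ = 2·5 + 2.5·3 = 17.5.

17.5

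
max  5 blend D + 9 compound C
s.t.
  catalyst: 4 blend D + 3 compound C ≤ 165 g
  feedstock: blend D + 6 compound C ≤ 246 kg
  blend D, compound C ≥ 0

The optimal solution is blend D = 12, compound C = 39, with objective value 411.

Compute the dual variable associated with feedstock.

Both catalyst and feedstock are binding at x*.
From A_Bᵀ y = c: 4·y_catalyst + 1·y_feedstock = 5; 3·y_catalyst + 6·y_feedstock = 9.
This yields shadow prices y_catalyst = 1, y_feedstock = 1.
Shadow price of feedstock = 1.

1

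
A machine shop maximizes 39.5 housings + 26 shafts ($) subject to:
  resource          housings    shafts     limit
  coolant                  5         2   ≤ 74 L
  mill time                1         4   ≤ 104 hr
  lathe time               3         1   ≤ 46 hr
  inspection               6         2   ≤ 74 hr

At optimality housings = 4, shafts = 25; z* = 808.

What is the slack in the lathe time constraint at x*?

9

lathe time used = 3·4 + 1·25 = 37; slack = 46 − 37 = 9.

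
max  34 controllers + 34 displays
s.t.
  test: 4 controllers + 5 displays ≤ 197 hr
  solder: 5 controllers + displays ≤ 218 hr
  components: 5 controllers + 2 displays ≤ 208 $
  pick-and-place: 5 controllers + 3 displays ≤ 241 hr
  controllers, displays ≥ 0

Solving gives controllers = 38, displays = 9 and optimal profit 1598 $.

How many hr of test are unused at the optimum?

0

test used = 4·38 + 5·9 = 197; slack = 197 − 197 = 0.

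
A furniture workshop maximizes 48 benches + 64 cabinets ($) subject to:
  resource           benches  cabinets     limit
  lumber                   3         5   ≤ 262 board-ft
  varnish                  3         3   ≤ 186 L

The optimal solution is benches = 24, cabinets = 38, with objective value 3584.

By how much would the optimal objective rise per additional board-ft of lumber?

Check each constraint at x*: lumber 262/262 (tight); varnish 186/186 (tight).
The binding rows give the dual system: 3·y_lumber + 3·y_varnish = 48 and 5·y_lumber + 3·y_varnish = 64.
Solving: y_lumber = 8, y_varnish = 8.
Shadow price of lumber = 8.

8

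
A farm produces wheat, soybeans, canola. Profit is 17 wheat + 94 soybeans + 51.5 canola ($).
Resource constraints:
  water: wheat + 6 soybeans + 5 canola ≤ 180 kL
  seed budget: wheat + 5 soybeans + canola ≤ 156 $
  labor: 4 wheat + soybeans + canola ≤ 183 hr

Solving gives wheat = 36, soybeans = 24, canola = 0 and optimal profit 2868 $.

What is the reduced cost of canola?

-1.5

At the optimum: water uses 180 of 180 (binding); seed budget uses 156 of 156 (binding); labor uses 168 of 183 (slack = 15).
Slack constraints have shadow price 0 (complementary slackness).
Dual feasibility on the basic columns requires 1·y_water + 1·y_seed budget = 17, 6·y_water + 5·y_seed budget = 94.
This yields shadow prices y_water = 9, y_seed budget = 8.
Reduced cost of canola: c₃ − yᵀa₃ = 51.5 − (9·5 + 8·1) = 51.5 − 53 = -1.5.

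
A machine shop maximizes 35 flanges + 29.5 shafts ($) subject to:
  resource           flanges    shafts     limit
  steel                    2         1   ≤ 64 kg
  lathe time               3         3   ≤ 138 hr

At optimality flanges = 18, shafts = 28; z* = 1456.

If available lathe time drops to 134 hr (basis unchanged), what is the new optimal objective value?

1424

At the optimum: steel uses 64 of 64 (binding); lathe time uses 138 of 138 (binding).
From A_Bᵀ y = c: 2·y_steel + 3·y_lathe time = 35; 1·y_steel + 3·y_lathe time = 29.5.
This yields shadow prices y_steel = 5.5, y_lathe time = 8.
Δz = y_lathe time·Δb = 8 × (-4) = -32, so new z* = 1456 − 32 = 1424.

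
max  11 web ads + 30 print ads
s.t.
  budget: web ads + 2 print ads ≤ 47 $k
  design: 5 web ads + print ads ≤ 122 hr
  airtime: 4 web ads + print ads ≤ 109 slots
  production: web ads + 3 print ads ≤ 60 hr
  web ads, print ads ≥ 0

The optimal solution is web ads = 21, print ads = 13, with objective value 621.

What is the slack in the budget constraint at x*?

0

budget used = 1·21 + 2·13 = 47; slack = 47 − 47 = 0.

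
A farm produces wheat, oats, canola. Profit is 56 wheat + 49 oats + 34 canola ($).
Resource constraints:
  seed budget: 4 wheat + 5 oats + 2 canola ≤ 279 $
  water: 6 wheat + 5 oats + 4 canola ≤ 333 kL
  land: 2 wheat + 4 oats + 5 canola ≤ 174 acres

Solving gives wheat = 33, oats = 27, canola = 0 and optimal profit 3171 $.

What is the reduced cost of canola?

At the optimum: seed budget uses 267 of 279 (slack = 12); water uses 333 of 333 (binding); land uses 174 of 174 (binding).
Slack constraints have shadow price 0 (complementary slackness).
The binding rows give the dual system: 6·y_water + 2·y_land = 56 and 5·y_water + 4·y_land = 49.
Solving: y_water = 9, y_land = 1.
Reduced cost of canola: c₃ − yᵀa₃ = 34 − (9·4 + 1·5) = 34 − 41 = -7.

-7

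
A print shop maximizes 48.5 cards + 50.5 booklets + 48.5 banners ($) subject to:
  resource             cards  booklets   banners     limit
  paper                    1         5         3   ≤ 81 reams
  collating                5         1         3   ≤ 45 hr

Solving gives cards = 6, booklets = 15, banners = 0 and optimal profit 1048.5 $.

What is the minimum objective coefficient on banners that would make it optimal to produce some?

49.5

Check each constraint at x*: paper 81/81 (tight); collating 45/45 (tight).
Dual feasibility on the basic columns requires 1·y_paper + 5·y_collating = 48.5, 5·y_paper + 1·y_collating = 50.5.
→ y_paper = 8.5 and y_collating = 8.
banners enters the basis when its profit ≥ yᵀa₃ = 8.5·3 + 8·3 = 49.5.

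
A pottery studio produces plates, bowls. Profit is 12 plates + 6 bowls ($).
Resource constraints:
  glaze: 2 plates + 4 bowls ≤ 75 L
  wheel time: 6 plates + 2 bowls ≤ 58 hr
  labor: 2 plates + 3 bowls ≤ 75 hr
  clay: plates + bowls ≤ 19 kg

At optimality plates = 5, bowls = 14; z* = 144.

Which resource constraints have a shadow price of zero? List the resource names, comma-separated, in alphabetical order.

glaze: 66/75 (slack 9)
wheel time: 58/58 (binding)
labor: 52/75 (slack 23)
clay: 19/19 (binding)
By complementary slackness, a constraint with positive slack has shadow price 0 → glaze, labor.

glaze, labor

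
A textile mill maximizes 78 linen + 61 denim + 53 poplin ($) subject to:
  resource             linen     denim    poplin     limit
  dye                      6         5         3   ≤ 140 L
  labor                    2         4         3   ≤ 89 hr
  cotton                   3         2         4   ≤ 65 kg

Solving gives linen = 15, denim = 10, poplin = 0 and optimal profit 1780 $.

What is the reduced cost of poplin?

-6

Binding: dye and cotton. Non-binding: labor (19 unused).
Since labor is not tight, its dual is 0.
The binding rows give the dual system: 6·y_dye + 3·y_cotton = 78 and 5·y_dye + 2·y_cotton = 61.
This yields shadow prices y_dye = 9, y_cotton = 8.
Reduced cost of poplin: c₃ − yᵀa₃ = 53 − (9·3 + 8·4) = 53 − 59 = -6.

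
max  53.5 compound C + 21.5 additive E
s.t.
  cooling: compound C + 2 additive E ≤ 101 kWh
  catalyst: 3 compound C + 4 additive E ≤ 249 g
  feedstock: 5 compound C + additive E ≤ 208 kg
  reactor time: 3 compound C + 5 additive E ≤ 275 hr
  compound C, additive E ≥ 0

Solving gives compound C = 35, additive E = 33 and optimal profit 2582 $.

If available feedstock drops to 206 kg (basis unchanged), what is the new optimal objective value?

2563

Binding: cooling and feedstock. Non-binding: catalyst (12 unused), reactor time (5 unused).
By complementary slackness, y = 0 for the non-binding constraints.
From A_Bᵀ y = c: 1·y_cooling + 5·y_feedstock = 53.5; 2·y_cooling + 1·y_feedstock = 21.5.
This yields shadow prices y_cooling = 6, y_feedstock = 9.5.
Δz = y_feedstock·Δb = 9.5 × (-2) = -19, so new z* = 2582 − 19 = 2563.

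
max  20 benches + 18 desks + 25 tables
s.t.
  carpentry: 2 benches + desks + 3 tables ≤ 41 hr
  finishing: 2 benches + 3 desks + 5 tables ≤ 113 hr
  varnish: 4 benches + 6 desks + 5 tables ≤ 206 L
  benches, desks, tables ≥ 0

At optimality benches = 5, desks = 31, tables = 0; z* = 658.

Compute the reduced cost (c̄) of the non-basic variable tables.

-3

Binding: carpentry and varnish. Non-binding: finishing (10 unused).
Slack constraints have shadow price 0 (complementary slackness).
Dual feasibility on the basic columns requires 2·y_carpentry + 4·y_varnish = 20, 1·y_carpentry + 6·y_varnish = 18.
→ y_carpentry = 6 and y_varnish = 2.
Reduced cost of tables: c₃ − yᵀa₃ = 25 − (6·3 + 2·5) = 25 − 28 = -3.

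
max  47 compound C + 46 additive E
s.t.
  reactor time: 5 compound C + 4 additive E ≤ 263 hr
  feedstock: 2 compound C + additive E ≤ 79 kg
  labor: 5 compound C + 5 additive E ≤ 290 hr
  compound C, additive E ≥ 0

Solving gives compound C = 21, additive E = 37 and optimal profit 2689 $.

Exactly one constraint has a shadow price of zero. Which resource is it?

reactor time

reactor time: 253/263 (slack 10)
feedstock: 79/79 (binding)
labor: 290/290 (binding)
By complementary slackness, a constraint with positive slack has shadow price 0 → reactor time.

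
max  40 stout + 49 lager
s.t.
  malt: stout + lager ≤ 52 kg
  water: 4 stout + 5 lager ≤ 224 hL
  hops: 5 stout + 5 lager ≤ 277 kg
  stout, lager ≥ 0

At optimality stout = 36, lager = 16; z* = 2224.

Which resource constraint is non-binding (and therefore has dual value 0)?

malt: 52/52 (binding)
water: 224/224 (binding)
hops: 260/277 (slack 17)
By complementary slackness, a constraint with positive slack has shadow price 0 → hops.

hops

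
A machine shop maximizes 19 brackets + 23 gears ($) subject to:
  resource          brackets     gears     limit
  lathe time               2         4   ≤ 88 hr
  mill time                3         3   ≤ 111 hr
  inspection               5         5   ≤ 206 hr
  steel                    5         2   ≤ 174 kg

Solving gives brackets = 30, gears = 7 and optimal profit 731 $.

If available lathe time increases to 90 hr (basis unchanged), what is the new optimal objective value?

735

Binding: lathe time and mill time. Non-binding: inspection (21 unused), steel (10 unused).
By complementary slackness, y = 0 for the non-binding constraints.
From A_Bᵀ y = c: 2·y_lathe time + 3·y_mill time = 19; 4·y_lathe time + 3·y_mill time = 23.
→ y_lathe time = 2 and y_mill time = 5.
Δz = y_lathe time·Δb = 2 × (2) = 4, so new z* = 731 + 4 = 735.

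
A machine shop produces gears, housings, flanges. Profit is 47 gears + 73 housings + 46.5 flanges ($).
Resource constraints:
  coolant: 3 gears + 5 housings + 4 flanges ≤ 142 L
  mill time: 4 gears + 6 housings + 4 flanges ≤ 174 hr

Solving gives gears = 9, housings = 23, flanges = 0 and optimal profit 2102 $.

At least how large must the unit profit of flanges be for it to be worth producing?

Check each constraint at x*: coolant 142/142 (tight); mill time 174/174 (tight).
From A_Bᵀ y = c: 3·y_coolant + 4·y_mill time = 47; 5·y_coolant + 6·y_mill time = 73.
Solving: y_coolant = 5, y_mill time = 8.
flanges enters the basis when its profit ≥ yᵀa₃ = 5·4 + 8·4 = 52.

52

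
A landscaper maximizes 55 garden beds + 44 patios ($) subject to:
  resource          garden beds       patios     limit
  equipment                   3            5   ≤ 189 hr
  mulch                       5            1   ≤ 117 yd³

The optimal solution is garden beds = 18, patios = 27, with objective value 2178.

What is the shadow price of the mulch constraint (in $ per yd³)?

6.5

Check each constraint at x*: equipment 189/189 (tight); mulch 117/117 (tight).
From A_Bᵀ y = c: 3·y_equipment + 5·y_mulch = 55; 5·y_equipment + 1·y_mulch = 44.
This yields shadow prices y_equipment = 7.5, y_mulch = 6.5.
Shadow price of mulch = 6.5.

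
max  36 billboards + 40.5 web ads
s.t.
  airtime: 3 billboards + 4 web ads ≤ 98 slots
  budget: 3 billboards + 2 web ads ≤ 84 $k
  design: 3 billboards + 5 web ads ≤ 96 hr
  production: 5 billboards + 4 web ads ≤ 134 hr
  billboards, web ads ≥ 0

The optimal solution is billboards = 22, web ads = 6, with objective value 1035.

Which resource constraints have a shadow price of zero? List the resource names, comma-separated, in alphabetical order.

airtime, budget

airtime: 90/98 (slack 8)
budget: 78/84 (slack 6)
design: 96/96 (binding)
production: 134/134 (binding)
By complementary slackness, a constraint with positive slack has shadow price 0 → airtime, budget.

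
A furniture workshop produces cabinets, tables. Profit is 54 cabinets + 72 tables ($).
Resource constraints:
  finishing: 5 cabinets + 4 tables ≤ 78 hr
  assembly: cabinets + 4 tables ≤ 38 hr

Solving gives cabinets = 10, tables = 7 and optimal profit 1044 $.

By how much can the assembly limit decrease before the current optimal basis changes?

Binding constraints: finishing, assembly. The basis is B = [[5,4],[1,4]] with det 16.
Per unit decrease in assembly, x* moves by d = (0.25, -0.3125).
The basis stays optimal until tables reaches 0; allowable decrease = 22.4 hr.

22.4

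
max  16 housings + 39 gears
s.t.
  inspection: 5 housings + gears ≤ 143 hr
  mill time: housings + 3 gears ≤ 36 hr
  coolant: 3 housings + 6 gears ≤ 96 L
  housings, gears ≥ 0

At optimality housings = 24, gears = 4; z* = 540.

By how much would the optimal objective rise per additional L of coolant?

Binding: mill time and coolant. Non-binding: inspection (19 unused).
By complementary slackness, y = 0 for the non-binding constraint.
The binding rows give the dual system: 1·y_mill time + 3·y_coolant = 16 and 3·y_mill time + 6·y_coolant = 39.
This yields shadow prices y_mill time = 7, y_coolant = 3.
Shadow price of coolant = 3.

3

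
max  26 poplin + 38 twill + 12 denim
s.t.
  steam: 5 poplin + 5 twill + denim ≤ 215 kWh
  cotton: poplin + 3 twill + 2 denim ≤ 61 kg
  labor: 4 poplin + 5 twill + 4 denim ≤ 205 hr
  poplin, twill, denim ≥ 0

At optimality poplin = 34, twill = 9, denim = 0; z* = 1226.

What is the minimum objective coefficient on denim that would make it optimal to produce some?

Binding: steam and cotton. Non-binding: labor (24 unused).
Since labor is not tight, its dual is 0.
Dual feasibility on the basic columns requires 5·y_steam + 1·y_cotton = 26, 5·y_steam + 3·y_cotton = 38.
This yields shadow prices y_steam = 4, y_cotton = 6.
denim enters the basis when its profit ≥ yᵀa₃ = 4·1 + 6·2 = 16.

16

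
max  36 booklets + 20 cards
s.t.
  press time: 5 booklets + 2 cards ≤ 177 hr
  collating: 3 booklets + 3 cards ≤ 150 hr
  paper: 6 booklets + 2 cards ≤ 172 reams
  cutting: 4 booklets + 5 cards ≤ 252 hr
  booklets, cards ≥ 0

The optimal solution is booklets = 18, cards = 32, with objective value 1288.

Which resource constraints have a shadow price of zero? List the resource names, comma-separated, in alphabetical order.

press time: 154/177 (slack 23)
collating: 150/150 (binding)
paper: 172/172 (binding)
cutting: 232/252 (slack 20)
By complementary slackness, a constraint with positive slack has shadow price 0 → cutting, press time.

cutting, press time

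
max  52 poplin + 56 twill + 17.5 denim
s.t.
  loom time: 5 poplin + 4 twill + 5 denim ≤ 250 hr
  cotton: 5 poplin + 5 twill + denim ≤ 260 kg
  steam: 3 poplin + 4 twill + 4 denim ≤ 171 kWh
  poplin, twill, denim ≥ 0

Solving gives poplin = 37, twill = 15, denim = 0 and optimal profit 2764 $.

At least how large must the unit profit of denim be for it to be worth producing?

24

Check each constraint at x*: loom time 245/250 (slack 5); cotton 260/260 (tight); steam 171/171 (tight).
Slack constraints have shadow price 0 (complementary slackness).
The binding rows give the dual system: 5·y_cotton + 3·y_steam = 52 and 5·y_cotton + 4·y_steam = 56.
This yields shadow prices y_cotton = 8, y_steam = 4.
denim enters the basis when its profit ≥ yᵀa₃ = 8·1 + 4·4 = 24.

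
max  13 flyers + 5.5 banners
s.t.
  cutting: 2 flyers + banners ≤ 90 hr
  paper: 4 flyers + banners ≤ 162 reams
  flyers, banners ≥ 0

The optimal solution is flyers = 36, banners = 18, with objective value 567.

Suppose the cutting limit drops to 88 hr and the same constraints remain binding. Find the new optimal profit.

558

Both cutting and paper are binding at x*.
Dual feasibility on the basic columns requires 2·y_cutting + 4·y_paper = 13, 1·y_cutting + 1·y_paper = 5.5.
This yields shadow prices y_cutting = 4.5, y_paper = 1.
Δz = y_cutting·Δb = 4.5 × (-2) = -9, so new z* = 567 − 9 = 558.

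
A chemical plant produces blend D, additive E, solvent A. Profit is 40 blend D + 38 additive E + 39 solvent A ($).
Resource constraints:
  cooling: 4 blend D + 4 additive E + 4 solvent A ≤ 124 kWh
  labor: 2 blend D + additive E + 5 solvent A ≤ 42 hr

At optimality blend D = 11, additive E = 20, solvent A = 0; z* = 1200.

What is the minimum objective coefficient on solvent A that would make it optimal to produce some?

Check each constraint at x*: cooling 124/124 (tight); labor 42/42 (tight).
The binding rows give the dual system: 4·y_cooling + 2·y_labor = 40 and 4·y_cooling + 1·y_labor = 38.
Solving: y_cooling = 9, y_labor = 2.
solvent A enters the basis when its profit ≥ yᵀa₃ = 9·4 + 2·5 = 46.

46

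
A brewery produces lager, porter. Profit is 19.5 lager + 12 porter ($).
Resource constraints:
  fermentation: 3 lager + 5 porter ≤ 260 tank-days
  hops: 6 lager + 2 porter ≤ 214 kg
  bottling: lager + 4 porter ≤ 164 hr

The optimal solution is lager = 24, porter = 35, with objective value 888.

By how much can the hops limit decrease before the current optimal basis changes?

Binding constraints: hops, bottling. The basis is B = [[6,2],[1,4]] with det 22.
Per unit decrease in hops, x* moves by d = (-0.1818, 0.0455).
The basis stays optimal until lager reaches 0; allowable decrease = 132 kg.

132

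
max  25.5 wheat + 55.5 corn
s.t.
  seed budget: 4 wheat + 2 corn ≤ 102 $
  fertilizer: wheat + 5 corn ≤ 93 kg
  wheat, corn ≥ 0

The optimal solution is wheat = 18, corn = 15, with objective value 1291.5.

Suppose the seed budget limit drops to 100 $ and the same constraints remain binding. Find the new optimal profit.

1283.5

At the optimum: seed budget uses 102 of 102 (binding); fertilizer uses 93 of 93 (binding).
The binding rows give the dual system: 4·y_seed budget + 1·y_fertilizer = 25.5 and 2·y_seed budget + 5·y_fertilizer = 55.5.
→ y_seed budget = 4 and y_fertilizer = 9.5.
Δz = y_seed budget·Δb = 4 × (-2) = -8, so new z* = 1291.5 − 8 = 1283.5.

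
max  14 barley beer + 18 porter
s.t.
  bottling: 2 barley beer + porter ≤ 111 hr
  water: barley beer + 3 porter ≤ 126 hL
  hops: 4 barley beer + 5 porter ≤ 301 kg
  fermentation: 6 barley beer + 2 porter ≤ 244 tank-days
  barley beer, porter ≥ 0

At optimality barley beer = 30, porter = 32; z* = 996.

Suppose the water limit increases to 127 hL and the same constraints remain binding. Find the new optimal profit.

1001

Check each constraint at x*: bottling 92/111 (slack 19); water 126/126 (tight); hops 280/301 (slack 21); fermentation 244/244 (tight).
Since bottling, hops are not tight, their duals are 0.
From A_Bᵀ y = c: 1·y_water + 6·y_fermentation = 14; 3·y_water + 2·y_fermentation = 18.
→ y_water = 5 and y_fermentation = 1.5.
Δz = y_water·Δb = 5 × (1) = 5, so new z* = 996 + 5 = 1001.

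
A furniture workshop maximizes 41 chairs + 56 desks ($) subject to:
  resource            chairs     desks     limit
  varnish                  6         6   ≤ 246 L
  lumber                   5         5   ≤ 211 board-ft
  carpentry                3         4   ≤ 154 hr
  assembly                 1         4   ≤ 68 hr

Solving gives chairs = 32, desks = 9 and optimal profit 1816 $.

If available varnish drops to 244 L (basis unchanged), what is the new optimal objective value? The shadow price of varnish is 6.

Δb = -2, so new z* = 1816 + (6)·(-2) = 1816 − 12 = 1804.

1804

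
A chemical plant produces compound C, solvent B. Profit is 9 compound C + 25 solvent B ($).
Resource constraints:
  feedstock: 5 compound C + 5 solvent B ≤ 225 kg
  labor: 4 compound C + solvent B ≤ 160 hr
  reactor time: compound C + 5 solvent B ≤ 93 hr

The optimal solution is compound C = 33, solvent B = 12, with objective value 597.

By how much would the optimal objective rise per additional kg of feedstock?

1

At the optimum: feedstock uses 225 of 225 (binding); labor uses 144 of 160 (slack = 16); reactor time uses 93 of 93 (binding).
Since labor is not tight, its dual is 0.
The binding rows give the dual system: 5·y_feedstock + 1·y_reactor time = 9 and 5·y_feedstock + 5·y_reactor time = 25.
This yields shadow prices y_feedstock = 1, y_reactor time = 4.
Shadow price of feedstock = 1.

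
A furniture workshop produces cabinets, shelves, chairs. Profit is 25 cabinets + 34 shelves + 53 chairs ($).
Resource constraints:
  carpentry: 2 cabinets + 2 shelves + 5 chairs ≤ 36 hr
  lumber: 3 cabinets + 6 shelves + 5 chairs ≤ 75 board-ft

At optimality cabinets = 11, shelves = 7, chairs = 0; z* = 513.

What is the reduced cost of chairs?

-2

Check each constraint at x*: carpentry 36/36 (tight); lumber 75/75 (tight).
The binding rows give the dual system: 2·y_carpentry + 3·y_lumber = 25 and 2·y_carpentry + 6·y_lumber = 34.
→ y_carpentry = 8 and y_lumber = 3.
Reduced cost of chairs: c₃ − yᵀa₃ = 53 − (8·5 + 3·5) = 53 − 55 = -2.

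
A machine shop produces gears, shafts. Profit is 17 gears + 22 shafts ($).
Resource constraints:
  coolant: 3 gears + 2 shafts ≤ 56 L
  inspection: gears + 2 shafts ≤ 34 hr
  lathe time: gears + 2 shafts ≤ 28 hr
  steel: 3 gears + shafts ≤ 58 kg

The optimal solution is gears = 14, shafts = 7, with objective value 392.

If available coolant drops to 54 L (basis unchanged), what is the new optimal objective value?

At the optimum: coolant uses 56 of 56 (binding); inspection uses 28 of 34 (slack = 6); lathe time uses 28 of 28 (binding); steel uses 49 of 58 (slack = 9).
Slack constraints have shadow price 0 (complementary slackness).
From A_Bᵀ y = c: 3·y_coolant + 1·y_lathe time = 17; 2·y_coolant + 2·y_lathe time = 22.
This yields shadow prices y_coolant = 3, y_lathe time = 8.
Δz = y_coolant·Δb = 3 × (-2) = -6, so new z* = 392 − 6 = 386.

386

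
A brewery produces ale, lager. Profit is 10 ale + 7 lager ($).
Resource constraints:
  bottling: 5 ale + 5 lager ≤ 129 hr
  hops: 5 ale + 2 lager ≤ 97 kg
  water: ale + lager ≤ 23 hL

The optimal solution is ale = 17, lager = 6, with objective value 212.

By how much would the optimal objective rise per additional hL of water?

At the optimum: bottling uses 115 of 129 (slack = 14); hops uses 97 of 97 (binding); water uses 23 of 23 (binding).
By complementary slackness, y = 0 for the non-binding constraint.
Dual feasibility on the basic columns requires 5·y_hops + 1·y_water = 10, 2·y_hops + 1·y_water = 7.
Solving: y_hops = 1, y_water = 5.
Shadow price of water = 5.

5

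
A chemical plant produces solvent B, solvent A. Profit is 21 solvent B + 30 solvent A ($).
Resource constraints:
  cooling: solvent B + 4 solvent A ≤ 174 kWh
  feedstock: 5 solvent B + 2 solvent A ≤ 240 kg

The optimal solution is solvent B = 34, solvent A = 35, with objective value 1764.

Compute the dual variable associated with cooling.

6

Check each constraint at x*: cooling 174/174 (tight); feedstock 240/240 (tight).
Dual feasibility on the basic columns requires 1·y_cooling + 5·y_feedstock = 21, 4·y_cooling + 2·y_feedstock = 30.
→ y_cooling = 6 and y_feedstock = 3.
Shadow price of cooling = 6.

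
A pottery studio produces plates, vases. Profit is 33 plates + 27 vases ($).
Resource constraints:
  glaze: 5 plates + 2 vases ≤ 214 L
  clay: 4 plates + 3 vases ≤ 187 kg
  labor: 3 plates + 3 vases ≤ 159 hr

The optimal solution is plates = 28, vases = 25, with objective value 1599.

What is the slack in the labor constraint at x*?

0

labor used = 3·28 + 3·25 = 159; slack = 159 − 159 = 0.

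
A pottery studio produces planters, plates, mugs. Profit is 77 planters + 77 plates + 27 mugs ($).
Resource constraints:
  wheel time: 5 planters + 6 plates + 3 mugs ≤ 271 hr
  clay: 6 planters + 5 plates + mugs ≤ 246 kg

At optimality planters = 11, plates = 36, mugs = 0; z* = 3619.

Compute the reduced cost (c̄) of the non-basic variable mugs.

-1

Both wheel time and clay are binding at x*.
Dual feasibility on the basic columns requires 5·y_wheel time + 6·y_clay = 77, 6·y_wheel time + 5·y_clay = 77.
Solving: y_wheel time = 7, y_clay = 7.
Reduced cost of mugs: c₃ − yᵀa₃ = 27 − (7·3 + 7·1) = 27 − 28 = -1.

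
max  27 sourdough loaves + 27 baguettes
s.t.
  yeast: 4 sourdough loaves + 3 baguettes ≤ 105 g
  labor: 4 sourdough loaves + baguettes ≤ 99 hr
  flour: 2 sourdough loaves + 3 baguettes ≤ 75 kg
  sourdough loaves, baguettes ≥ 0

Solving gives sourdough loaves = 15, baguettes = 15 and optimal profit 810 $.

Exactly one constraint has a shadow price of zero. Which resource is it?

labor

yeast: 105/105 (binding)
labor: 75/99 (slack 24)
flour: 75/75 (binding)
By complementary slackness, a constraint with positive slack has shadow price 0 → labor.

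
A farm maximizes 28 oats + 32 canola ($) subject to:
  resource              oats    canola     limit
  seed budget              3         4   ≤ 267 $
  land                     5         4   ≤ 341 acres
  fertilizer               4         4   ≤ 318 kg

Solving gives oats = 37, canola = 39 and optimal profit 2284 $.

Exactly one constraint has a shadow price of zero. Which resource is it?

fertilizer

seed budget: 267/267 (binding)
land: 341/341 (binding)
fertilizer: 304/318 (slack 14)
By complementary slackness, a constraint with positive slack has shadow price 0 → fertilizer.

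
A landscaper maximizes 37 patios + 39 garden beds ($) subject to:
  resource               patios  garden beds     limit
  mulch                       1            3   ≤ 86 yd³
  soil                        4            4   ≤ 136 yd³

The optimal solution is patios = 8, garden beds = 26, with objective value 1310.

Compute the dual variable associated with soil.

9

Check each constraint at x*: mulch 86/86 (tight); soil 136/136 (tight).
Dual feasibility on the basic columns requires 1·y_mulch + 4·y_soil = 37, 3·y_mulch + 4·y_soil = 39.
This yields shadow prices y_mulch = 1, y_soil = 9.
Shadow price of soil = 9.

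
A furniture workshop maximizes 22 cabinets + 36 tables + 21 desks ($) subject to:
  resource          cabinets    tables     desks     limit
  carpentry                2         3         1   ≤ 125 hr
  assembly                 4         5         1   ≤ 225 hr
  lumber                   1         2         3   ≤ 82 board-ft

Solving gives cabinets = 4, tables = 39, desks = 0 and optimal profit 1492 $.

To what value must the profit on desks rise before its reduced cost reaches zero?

26

Check each constraint at x*: carpentry 125/125 (tight); assembly 211/225 (slack 14); lumber 82/82 (tight).
By complementary slackness, y = 0 for the non-binding constraint.
The binding rows give the dual system: 2·y_carpentry + 1·y_lumber = 22 and 3·y_carpentry + 2·y_lumber = 36.
→ y_carpentry = 8 and y_lumber = 6.
desks enters the basis when its profit ≥ yᵀa₃ = 8·1 + 6·3 = 26.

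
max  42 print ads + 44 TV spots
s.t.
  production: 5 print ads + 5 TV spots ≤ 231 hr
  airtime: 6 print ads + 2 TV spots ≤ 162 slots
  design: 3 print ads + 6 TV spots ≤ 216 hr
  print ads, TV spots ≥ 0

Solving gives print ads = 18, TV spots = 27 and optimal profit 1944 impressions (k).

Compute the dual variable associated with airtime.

At the optimum: production uses 225 of 231 (slack = 6); airtime uses 162 of 162 (binding); design uses 216 of 216 (binding).
Slack constraints have shadow price 0 (complementary slackness).
The binding rows give the dual system: 6·y_airtime + 3·y_design = 42 and 2·y_airtime + 6·y_design = 44.
→ y_airtime = 4 and y_design = 6.
Shadow price of airtime = 4.

4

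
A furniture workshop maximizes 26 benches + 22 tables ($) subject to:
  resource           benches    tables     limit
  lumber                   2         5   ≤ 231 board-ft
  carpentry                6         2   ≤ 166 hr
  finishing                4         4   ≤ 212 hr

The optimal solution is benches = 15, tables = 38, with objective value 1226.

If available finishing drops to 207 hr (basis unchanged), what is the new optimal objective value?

1201

Binding: carpentry and finishing. Non-binding: lumber (11 unused).
Slack constraints have shadow price 0 (complementary slackness).
The binding rows give the dual system: 6·y_carpentry + 4·y_finishing = 26 and 2·y_carpentry + 4·y_finishing = 22.
Solving: y_carpentry = 1, y_finishing = 5.
Δz = y_finishing·Δb = 5 × (-5) = -25, so new z* = 1226 − 25 = 1201.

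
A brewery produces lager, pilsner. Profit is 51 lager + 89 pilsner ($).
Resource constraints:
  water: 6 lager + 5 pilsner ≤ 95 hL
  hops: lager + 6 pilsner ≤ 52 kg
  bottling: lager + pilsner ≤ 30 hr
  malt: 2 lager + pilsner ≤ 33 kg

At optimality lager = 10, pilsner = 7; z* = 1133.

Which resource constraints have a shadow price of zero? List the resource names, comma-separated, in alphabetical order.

bottling, malt

water: 95/95 (binding)
hops: 52/52 (binding)
bottling: 17/30 (slack 13)
malt: 27/33 (slack 6)
By complementary slackness, a constraint with positive slack has shadow price 0 → bottling, malt.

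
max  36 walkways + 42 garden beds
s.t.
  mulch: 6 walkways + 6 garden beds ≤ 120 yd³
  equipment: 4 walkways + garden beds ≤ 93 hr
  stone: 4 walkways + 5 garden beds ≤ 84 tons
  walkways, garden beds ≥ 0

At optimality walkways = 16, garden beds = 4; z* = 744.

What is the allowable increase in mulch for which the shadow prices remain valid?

6

Binding constraints: mulch, stone. The basis is B = [[6,6],[4,5]] with det 6.
Per unit increase in mulch, x* moves by d = (0.8333, -0.6667).
The basis stays optimal until garden beds reaches 0; allowable increase = 6 yd³.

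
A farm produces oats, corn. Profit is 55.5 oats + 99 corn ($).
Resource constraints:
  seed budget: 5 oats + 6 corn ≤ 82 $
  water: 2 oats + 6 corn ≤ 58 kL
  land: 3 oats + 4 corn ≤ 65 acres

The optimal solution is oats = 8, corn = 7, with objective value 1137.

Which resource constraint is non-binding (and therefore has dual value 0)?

land

seed budget: 82/82 (binding)
water: 58/58 (binding)
land: 52/65 (slack 13)
By complementary slackness, a constraint with positive slack has shadow price 0 → land.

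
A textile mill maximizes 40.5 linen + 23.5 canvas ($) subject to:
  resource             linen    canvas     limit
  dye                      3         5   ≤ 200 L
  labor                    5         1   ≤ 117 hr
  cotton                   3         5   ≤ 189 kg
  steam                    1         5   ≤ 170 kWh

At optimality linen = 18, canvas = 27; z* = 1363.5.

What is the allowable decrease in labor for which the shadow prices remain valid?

Binding constraints: labor, cotton. The basis is B = [[5,1],[3,5]] with det 22.
Per unit decrease in labor, x* moves by d = (-0.2273, 0.1364).
The basis stays optimal until steam becomes binding; allowable decrease = 37.4 hr.

37.4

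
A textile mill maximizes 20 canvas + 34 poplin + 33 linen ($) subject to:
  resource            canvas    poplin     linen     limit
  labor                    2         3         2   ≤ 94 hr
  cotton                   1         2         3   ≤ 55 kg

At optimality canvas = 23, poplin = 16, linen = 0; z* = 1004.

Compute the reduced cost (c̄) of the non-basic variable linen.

-3

At the optimum: labor uses 94 of 94 (binding); cotton uses 55 of 55 (binding).
The binding rows give the dual system: 2·y_labor + 1·y_cotton = 20 and 3·y_labor + 2·y_cotton = 34.
Solving: y_labor = 6, y_cotton = 8.
Reduced cost of linen: c₃ − yᵀa₃ = 33 − (6·2 + 8·3) = 33 − 36 = -3.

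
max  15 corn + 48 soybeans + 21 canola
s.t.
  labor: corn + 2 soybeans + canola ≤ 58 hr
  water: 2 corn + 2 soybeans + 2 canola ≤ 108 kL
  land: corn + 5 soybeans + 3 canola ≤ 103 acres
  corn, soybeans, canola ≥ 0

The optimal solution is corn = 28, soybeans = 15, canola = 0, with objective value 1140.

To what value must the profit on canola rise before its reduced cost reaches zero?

Check each constraint at x*: labor 58/58 (tight); water 86/108 (slack 22); land 103/103 (tight).
By complementary slackness, y = 0 for the non-binding constraint.
Dual feasibility on the basic columns requires 1·y_labor + 1·y_land = 15, 2·y_labor + 5·y_land = 48.
Solving: y_labor = 9, y_land = 6.
canola enters the basis when its profit ≥ yᵀa₃ = 9·1 + 6·3 = 27.

27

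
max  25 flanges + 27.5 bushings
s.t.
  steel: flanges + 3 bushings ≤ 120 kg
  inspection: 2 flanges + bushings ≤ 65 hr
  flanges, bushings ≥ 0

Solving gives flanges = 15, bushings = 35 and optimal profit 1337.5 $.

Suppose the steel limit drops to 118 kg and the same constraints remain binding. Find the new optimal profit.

At the optimum: steel uses 120 of 120 (binding); inspection uses 65 of 65 (binding).
Dual feasibility on the basic columns requires 1·y_steel + 2·y_inspection = 25, 3·y_steel + 1·y_inspection = 27.5.
This yields shadow prices y_steel = 6, y_inspection = 9.5.
Δz = y_steel·Δb = 6 × (-2) = -12, so new z* = 1337.5 − 12 = 1325.5.

1325.5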